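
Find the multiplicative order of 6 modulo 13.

By Lagrange's theorem, ord_13(6) divides φ(13) = 13 − 1 = 12 = 2^2 · 3.
Divisors of 12: 1, 2, 3, 4, 6, 12.
Evaluate successive powers at the divisors of 12:
6^1 ≡ 6
6^2 ≡ 10
6^3 ≡ 8
6^4 ≡ 9
6^6 ≡ 12
6^12 ≡ 1
Hence ord(6) = 12.

12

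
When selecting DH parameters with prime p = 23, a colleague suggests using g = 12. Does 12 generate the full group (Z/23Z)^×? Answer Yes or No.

No

φ(23) = 23 − 1 = 22 = 2 · 11.
12 is a primitive root mod 23 iff 12^(φ(23)/q) ≢ 1 for every prime q | φ(23), i.e. q ∈ {2, 11}.
12^11 ≡ 1 (mod 23)  [q = 2: ≡ 1 ✗]
12^2 ≡ 6 (mod 23)  [q = 11: ≢ 1 ✓]
12^11 ≡ 1 shows ord(12) | 11, strictly less than φ(23); not a primitive root.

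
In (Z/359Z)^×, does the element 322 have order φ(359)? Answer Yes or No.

Yes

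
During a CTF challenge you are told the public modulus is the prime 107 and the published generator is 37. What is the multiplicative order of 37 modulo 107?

53

By Lagrange's theorem, ord_107(37) divides φ(107) = 107 − 1 = 106 = 2 · 53.
Divisors of 106: 1, 2, 53, 106.
Test each divisor d:
37^1 ≡ 37 (mod 107)
37^2 ≡ 85 (mod 107)
37^53 ≡ 1 (mod 107) ✓
So ord_107(37) = 53.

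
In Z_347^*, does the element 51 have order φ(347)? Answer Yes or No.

Yes

φ(347) = 347 − 1 = 346 = 2 · 173.
Test 51^(346/q) mod 347 for each prime factor q of 346:
51^173 ≡ 346 (mod 347)  [q = 2: ≢ 1 ✓]
51^2 ≡ 172 (mod 347)  [q = 173: ≢ 1 ✓]
All checks pass, so 51 has order 346 and is a primitive root modulo 347.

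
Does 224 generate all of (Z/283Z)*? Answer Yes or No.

φ(283) = 283 − 1 = 282 = 2 · 3 · 47.
It suffices to check that the order of 224 is not a proper divisor of 282: compute 224^(282/q) for q ∈ {2, 3, 47}.
224^141 ≡ 282 (mod 283)  [q = 2: ≢ 1 ✓]
224^94 ≡ 44 (mod 283)  [q = 3: ≢ 1 ✓]
224^6 ≡ 15 (mod 283)  [q = 47: ≢ 1 ✓]
None equal 1, so ord_283(224) = 282: 224 is a primitive root.

Yes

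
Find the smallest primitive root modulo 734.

11

φ(734) = φ(2)·φ(367) = 1·366 = 366 = 2 · 3 · 61.
Test candidates g = 2, 3, … against the prime factors q ∈ {2, 3, 61} of φ(734): g is a generator iff g^(366/q) ≢ 1 for every such q.
g = 2: gcd(2, 734) = 2 > 1, not a unit — skip.
g = 3: 3^183 ≡ 733; 3^122 ≡ 1 — hits 1, so not a primitive root.
g = 4: gcd(4, 734) = 2 > 1, not a unit — skip.
g = 5: 5^183 ≡ 733; 5^122 ≡ 1 — hits 1, so not a primitive root.
g = 6: gcd(6, 734) = 2 > 1, not a unit — skip.
g = 7: 7^183 ≡ 1 — hits 1, so not a primitive root.
g = 8: gcd(8, 734) = 2 > 1, not a unit — skip.
g = 9: 9^183 ≡ 1 — hits 1, so not a primitive root.
g = 10: gcd(10, 734) = 2 > 1, not a unit — skip.
g = 11: 11^183 ≡ 733; 11^122 ≡ 283; 11^6 ≡ 419 — none is 1, so 11 is a primitive root.
So 11 is the smallest generator of (Z/734Z)^×.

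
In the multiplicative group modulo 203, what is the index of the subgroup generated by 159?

Since 159 ∈ (Z/203Z)^×, its order divides φ(203) = φ(7·29) = (7−1)·(29−1) = 6·28 = 168 = 2^3 · 3 · 7.
Divisors of 168: 1, 2, 3, 4, 6, 7, 8, 12, 14, 21, 24, 28, 42, 56, 84, 168.
Compute 159^d (mod 203) for the divisors d until we hit 1:
159^1 ≡ 159
159^2 ≡ 109
159^3 ≡ 76
159^4 ≡ 107
159^6 ≡ 92
159^7 ≡ 12
159^8 ≡ 81
159^12 ≡ 141
159^14 ≡ 144
159^21 ≡ 104
159^24 ≡ 190
159^28 ≡ 30
159^42 ≡ 57
159^56 ≡ 88
159^84 ≡ 1
The order of 159 is 84, so the subgroup it generates has 84 elements.
The index is φ(203) / ord(159) = 168 / 84 = 2.

2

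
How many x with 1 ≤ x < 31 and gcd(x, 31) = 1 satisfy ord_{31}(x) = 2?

φ(31) = 31 − 1 = 30 = 2 · 3 · 5.
In a cyclic group of order 30, there are φ(d) elements of order d for each divisor d of 30, and zero for non-divisors.
2 | 30, and φ(2) = 2 − 1 = 1.

1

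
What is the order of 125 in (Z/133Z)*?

6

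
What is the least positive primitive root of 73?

5

φ(73) = 73 − 1 = 72 = 2^3 · 3^2.
g is a primitive root iff g^(72/q) ≢ 1 (mod 73) for each prime q ∈ {2, 3}.
g = 2: 2^36 ≡ 1 — hits 1, so not a primitive root.
g = 3: 3^36 ≡ 1 — hits 1, so not a primitive root.
g = 4: 4^36 ≡ 1 — hits 1, so not a primitive root.
g = 5: 5^36 ≡ 72; 5^24 ≡ 8 — none is 1, so 5 is a primitive root.
The smallest primitive root modulo 73 is 5.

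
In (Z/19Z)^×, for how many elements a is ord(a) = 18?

6

φ(19) = 19 − 1 = 18 = 2 · 3^2.
Since (Z/19Z)^× is cyclic of order 18, the number of elements of order d is φ(d) when d | 18 and 0 otherwise.
18 = 2 · 3^2 divides 18, and φ(18) = 6.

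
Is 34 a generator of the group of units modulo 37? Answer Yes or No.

φ(37) = 37 − 1 = 36 = 2^2 · 3^2.
Test 34^(36/q) mod 37 for each prime factor q of 36:
34^18 ≡ 1 (mod 37)  [q = 2: ≡ 1 ✗]
34^12 ≡ 10 (mod 37)  [q = 3: ≢ 1 ✓]
The check at q = 2 fails, so 34 generates a proper subgroup.

No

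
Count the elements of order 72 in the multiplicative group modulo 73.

24

φ(73) = 73 − 1 = 72 = 2^3 · 3^2.
Since (Z/73Z)^× is cyclic of order 72, the number of elements of order d is φ(d) when d | 72 and 0 otherwise.
72 = 2^3 · 3^2 divides 72, and φ(72) = 24.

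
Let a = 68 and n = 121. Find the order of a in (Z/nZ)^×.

110

ord(68) | φ(121) = φ(11^2) = 11·(11−1) = 110 = 2 · 5 · 11.
Divisors of 110: 1, 2, 5, 10, 11, 22, 55, 110.
Test each divisor d:
68^1 ≡ 68 (mod 121)
68^2 ≡ 26 (mod 121)
68^5 ≡ 109 (mod 121)
68^10 ≡ 23 (mod 121)
68^11 ≡ 112 (mod 121)
68^22 ≡ 81 (mod 121)
68^55 ≡ 120 (mod 121)
68^110 ≡ 1 (mod 121) ✓
Hence ord(68) = 110.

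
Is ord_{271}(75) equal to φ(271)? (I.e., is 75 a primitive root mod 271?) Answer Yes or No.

φ(271) = 271 − 1 = 270 = 2 · 3^3 · 5.
An element g generates (Z/271Z)^× iff g^(270/q) ≢ 1 (mod 271) for each prime q ∈ {2, 3, 5}.
75^135 ≡ 270 (mod 271)  [q = 2: ≢ 1 ✓]
75^90 ≡ 242 (mod 271)  [q = 3: ≢ 1 ✓]
75^54 ≡ 100 (mod 271)  [q = 5: ≢ 1 ✓]
Every test exponent gives a nontrivial residue, hence 75 generates the full group.

Yes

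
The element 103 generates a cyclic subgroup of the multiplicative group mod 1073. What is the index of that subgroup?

ord(103) | φ(1073) = φ(29·37) = (29−1)·(37−1) = 28·36 = 1008 = 2^4 · 3^2 · 7.
Divisors of 1008: 1, 2, 3, 4, 6, 7, 8, 9, 12, 14, 16, 18, 21, 24, 28, 36, 42, 48, 56, 63, 72, 84, 112, 126, 144, 168, 252, 336, 504, 1008.
Compute 103^d (mod 1073) for the divisors d until we hit 1:
103^1 ≡ 103
103^2 ≡ 952
103^3 ≡ 413
103^4 ≡ 692
103^6 ≡ 1035
103^7 ≡ 378
103^8 ≡ 306
103^9 ≡ 401
103^12 ≡ 371
103^14 ≡ 175
103^16 ≡ 285
103^18 ≡ 924
103^21 ≡ 697
103^24 ≡ 297
103^28 ≡ 581
103^36 ≡ 741
103^42 ≡ 813
103^48 ≡ 223
103^56 ≡ 639
103^63 ≡ 117
103^72 ≡ 778
103^84 ≡ 1
The order of 103 is 84, so the subgroup it generates has 84 elements.
[(Z/1073Z)^× : ⟨103⟩] = 1008/84 = 12.

12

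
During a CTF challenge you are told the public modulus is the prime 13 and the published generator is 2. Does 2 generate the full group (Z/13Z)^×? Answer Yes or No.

φ(13) = 13 − 1 = 12 = 2^2 · 3.
2 is a primitive root mod 13 iff 2^(φ(13)/q) ≢ 1 for every prime q | φ(13), i.e. q ∈ {2, 3}.
2^6 ≡ 12 (mod 13)  [q = 2: ≢ 1 ✓]
2^4 ≡ 3 (mod 13)  [q = 3: ≢ 1 ✓]
None equal 1, so ord_13(2) = 12: 2 is a primitive root.

Yes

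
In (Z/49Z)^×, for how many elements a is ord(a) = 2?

1

φ(49) = φ(7^2) = 7·(7−1) = 42 = 2 · 3 · 7.
In a cyclic group of order 42, there are φ(d) elements of order d for each divisor d of 42, and zero for non-divisors.
2 | 42, and φ(2) = 2 − 1 = 1.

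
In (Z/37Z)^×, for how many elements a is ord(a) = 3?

φ(37) = 37 − 1 = 36 = 2^2 · 3^2.
In a cyclic group of order 36, there are φ(d) elements of order d for each divisor d of 36, and zero for non-divisors.
3 | 36, and φ(3) = 3 − 1 = 2.

2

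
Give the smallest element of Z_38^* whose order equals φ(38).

φ(38) = φ(2)·φ(19) = 1·18 = 18 = 2 · 3^2.
Test candidates g = 2, 3, … against the prime factors q ∈ {2, 3} of φ(38): g is a generator iff g^(18/q) ≢ 1 for every such q.
g = 2: gcd(2, 38) = 2 > 1, not a unit — skip.
g = 3: 3^9 ≡ 37; 3^6 ≡ 7 — none is 1, so 3 is a primitive root.
So 3 is the smallest generator of (Z/38Z)^×.

3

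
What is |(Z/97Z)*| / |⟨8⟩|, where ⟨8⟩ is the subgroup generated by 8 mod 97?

6

By Lagrange's theorem, ord_97(8) divides φ(97) = 97 − 1 = 96 = 2^5 · 3.
Divisors of 96: 1, 2, 3, 4, 6, 8, 12, 16, 24, 32, 48, 96.
Test each divisor d:
8^1 ≡ 8 (mod 97)
8^2 ≡ 64 (mod 97)
8^3 ≡ 27 (mod 97)
8^4 ≡ 22 (mod 97)
8^6 ≡ 50 (mod 97)
8^8 ≡ 96 (mod 97)
8^12 ≡ 75 (mod 97)
8^16 ≡ 1 (mod 97) ✓
Thus |⟨8⟩| = ord(8) = 16.
Index = |(Z/97Z)^×| / |⟨8⟩| = 96 / 16 = 6.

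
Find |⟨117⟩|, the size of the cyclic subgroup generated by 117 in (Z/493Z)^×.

The order of 117 must divide φ(493) = φ(17·29) = (17−1)·(29−1) = 16·28 = 448 = 2^6 · 7.
Divisors of 448: 1, 2, 4, 7, 8, 14, 16, 28, 32, 56, 64, 112, 224, 448.
Evaluate successive powers at the divisors of 448:
117^1 ≡ 117 (mod 493)
117^2 ≡ 378 (mod 493)
117^4 ≡ 407 (mod 493)
117^7 ≡ 59 (mod 493)
117^8 ≡ 1 (mod 493) ✓
Hence ord(117) = 8.

8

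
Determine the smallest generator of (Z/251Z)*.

φ(251) = 251 − 1 = 250 = 2 · 5^3.
Test candidates g = 2, 3, … against the prime factors q ∈ {2, 5} of φ(251): g is a generator iff g^(250/q) ≢ 1 for every such q.
g = 2: 2^125 ≡ 250; 2^50 ≡ 1 — hits 1, so not a primitive root.
g = 3: 3^125 ≡ 1 — hits 1, so not a primitive root.
g = 4: 4^125 ≡ 1 — hits 1, so not a primitive root.
g = 5: 5^125 ≡ 1 — hits 1, so not a primitive root.
g = 6: 6^125 ≡ 250; 6^50 ≡ 219 — none is 1, so 6 is a primitive root.
Hence the least primitive root of 251 is 6.

6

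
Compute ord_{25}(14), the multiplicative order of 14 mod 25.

10

Since 14 ∈ (Z/25Z)^×, its order divides φ(25) = φ(5^2) = 5·(5−1) = 20 = 2^2 · 5.
Divisors of 20: 1, 2, 4, 5, 10, 20.
Evaluate successive powers at the divisors of 20:
14^1 ≡ 14 (mod 25)
14^2 ≡ 21 (mod 25)
14^4 ≡ 16 (mod 25)
14^5 ≡ 24 (mod 25)
14^10 ≡ 1 (mod 25) ✓
The smallest such exponent is 10, so the order of 14 is 10.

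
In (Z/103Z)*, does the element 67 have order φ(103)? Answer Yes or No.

φ(103) = 103 − 1 = 102 = 2 · 3 · 17.
It suffices to check that the order of 67 is not a proper divisor of 102: compute 67^(102/q) for q ∈ {2, 3, 17}.
67^51 ≡ 102 (mod 103)  [q = 2: ≢ 1 ✓]
67^34 ≡ 56 (mod 103)  [q = 3: ≢ 1 ✓]
67^6 ≡ 9 (mod 103)  [q = 17: ≢ 1 ✓]
None equal 1, so ord_103(67) = 102: 67 is a primitive root.

Yes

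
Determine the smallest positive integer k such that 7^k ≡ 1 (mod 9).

By Lagrange's theorem, ord_9(7) divides φ(9) = φ(3^2) = 3·(3−1) = 6 = 2 · 3.
Divisors of 6: 1, 2, 3, 6.
Evaluate successive powers at the divisors of 6:
7^1 ≡ 7 (mod 9)
7^2 ≡ 4 (mod 9)
7^3 ≡ 1 (mod 9) ✓
So ord_9(7) = 3.

3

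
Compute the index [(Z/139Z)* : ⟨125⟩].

6

Since 125 ∈ (Z/139Z)^×, its order divides φ(139) = 139 − 1 = 138 = 2 · 3 · 23.
Divisors of 138: 1, 2, 3, 6, 23, 46, 69, 138.
Check 125^d mod 139 for each divisor in increasing order:
125^1 ≡ 125
125^2 ≡ 57
125^3 ≡ 36
125^6 ≡ 45
125^23 ≡ 1
So ord_139(125) = 23, hence |⟨125⟩| = 23.
The index is φ(139) / ord(125) = 138 / 23 = 6.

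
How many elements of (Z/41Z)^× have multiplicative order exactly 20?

8

φ(41) = 41 − 1 = 40 = 2^3 · 5.
Since (Z/41Z)^× is cyclic of order 40, the number of elements of order d is φ(d) when d | 40 and 0 otherwise.
20 = 2^2 · 5 divides 40, and φ(20) = 8.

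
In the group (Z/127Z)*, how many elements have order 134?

0

φ(127) = 127 − 1 = 126 = 2 · 3^2 · 7.
Since (Z/127Z)^× is cyclic of order 126, the number of elements of order d is φ(d) when d | 126 and 0 otherwise.
Here 126 is not a multiple of 134, so there are no elements of order 134.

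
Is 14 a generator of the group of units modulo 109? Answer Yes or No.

φ(109) = 109 − 1 = 108 = 2^2 · 3^3.
14 is a primitive root mod 109 iff 14^(φ(109)/q) ≢ 1 for every prime q | φ(109), i.e. q ∈ {2, 3}.
14^54 ≡ 108 (mod 109)  [q = 2: ≢ 1 ✓]
14^36 ≡ 63 (mod 109)  [q = 3: ≢ 1 ✓]
Every test exponent gives a nontrivial residue, hence 14 generates the full group.

Yes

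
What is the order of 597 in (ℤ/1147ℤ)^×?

180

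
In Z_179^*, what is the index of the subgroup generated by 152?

1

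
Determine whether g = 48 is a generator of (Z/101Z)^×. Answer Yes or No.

φ(101) = 101 − 1 = 100 = 2^2 · 5^2.
Test 48^(100/q) mod 101 for each prime factor q of 100:
48^50 ≡ 100 (mod 101)  [q = 2: ≢ 1 ✓]
48^20 ≡ 87 (mod 101)  [q = 5: ≢ 1 ✓]
All checks pass, so 48 has order 100 and is a primitive root modulo 101.

Yes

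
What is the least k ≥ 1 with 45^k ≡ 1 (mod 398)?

99

ord(45) | φ(398) = φ(2)·φ(199) = 1·198 = 198 = 2 · 3^2 · 11.
Divisors of 198: 1, 2, 3, 6, 9, 11, 18, 22, 33, 66, 99, 198.
Test each divisor d:
45^1 ≡ 45
45^2 ≡ 35
45^3 ≡ 381
45^6 ≡ 289
45^9 ≡ 261
45^11 ≡ 379
45^18 ≡ 63
45^22 ≡ 361
45^33 ≡ 305
45^66 ≡ 291
45^99 ≡ 1
Therefore the multiplicative order of 45 modulo 398 is 99.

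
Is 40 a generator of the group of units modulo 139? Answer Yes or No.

φ(139) = 139 − 1 = 138 = 2 · 3 · 23.
It suffices to check that the order of 40 is not a proper divisor of 138: compute 40^(138/q) for q ∈ {2, 3, 23}.
40^69 ≡ 138 (mod 139)  [q = 2: ≢ 1 ✓]
40^46 ≡ 42 (mod 139)  [q = 3: ≢ 1 ✓]
40^6 ≡ 125 (mod 139)  [q = 23: ≢ 1 ✓]
None equal 1, so ord_139(40) = 138: 40 is a primitive root.

Yes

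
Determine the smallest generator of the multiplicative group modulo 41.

6

φ(41) = 41 − 1 = 40 = 2^3 · 5.
g is a primitive root iff g^(40/q) ≢ 1 (mod 41) for each prime q ∈ {2, 5}.
g = 2: 2^20 ≡ 1 — hits 1, so not a primitive root.
g = 3: 3^20 ≡ 40; 3^8 ≡ 1 — hits 1, so not a primitive root.
g = 4: 4^20 ≡ 1 — hits 1, so not a primitive root.
g = 5: 5^20 ≡ 1 — hits 1, so not a primitive root.
g = 6: 6^20 ≡ 40; 6^8 ≡ 10 — none is 1, so 6 is a primitive root.
So 6 is the smallest generator of (Z/41Z)^×.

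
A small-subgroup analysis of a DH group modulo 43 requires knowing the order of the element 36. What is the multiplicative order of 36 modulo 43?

ord(36) | φ(43) = 43 − 1 = 42 = 2 · 3 · 7.
Divisors of 42: 1, 2, 3, 6, 7, 14, 21, 42.
Evaluate successive powers at the divisors of 42:
36^1 ≡ 36
36^2 ≡ 6
36^3 ≡ 1
The smallest such exponent is 3, so the order of 36 is 3.

3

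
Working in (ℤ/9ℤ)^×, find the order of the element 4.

3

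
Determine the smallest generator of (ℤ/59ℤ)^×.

φ(59) = 59 − 1 = 58 = 2 · 29.
g is a primitive root iff g^(58/q) ≢ 1 (mod 59) for each prime q ∈ {2, 29}.
g = 2: 2^29 ≡ 58; 2^2 ≡ 4 — none is 1, so 2 is a primitive root.
So 2 is the smallest generator of (Z/59Z)^×.

2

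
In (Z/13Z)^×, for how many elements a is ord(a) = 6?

2

φ(13) = 13 − 1 = 12 = 2^2 · 3.
(Z/13Z)^× is cyclic (|G| = 12); a cyclic group of order m has exactly φ(d) elements of each order d | m, and none otherwise.
6 = 2 · 3 divides 12, and φ(6) = 2.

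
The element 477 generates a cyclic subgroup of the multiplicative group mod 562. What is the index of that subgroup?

4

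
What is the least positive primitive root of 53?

φ(53) = 53 − 1 = 52 = 2^2 · 13.
g is a primitive root iff g^(52/q) ≢ 1 (mod 53) for each prime q ∈ {2, 13}.
g = 2: 2^26 ≡ 52; 2^4 ≡ 16 — none is 1, so 2 is a primitive root.
The smallest primitive root modulo 53 is 2.

2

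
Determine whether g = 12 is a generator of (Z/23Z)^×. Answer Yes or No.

φ(23) = 23 − 1 = 22 = 2 · 11.
It suffices to check that the order of 12 is not a proper divisor of 22: compute 12^(22/q) for q ∈ {2, 11}.
12^11 ≡ 1 (mod 23)  [q = 2: ≡ 1 ✗]
12^2 ≡ 6 (mod 23)  [q = 11: ≢ 1 ✓]
Since 12^11 ≡ 1, the order of 12 divides 11 < 22, so 12 is not a primitive root.

No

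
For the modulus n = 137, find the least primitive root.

φ(137) = 137 − 1 = 136 = 2^3 · 17.
g is a primitive root iff g^(136/q) ≢ 1 (mod 137) for each prime q ∈ {2, 17}.
g = 2: 2^68 ≡ 1 — hits 1, so not a primitive root.
g = 3: 3^68 ≡ 136; 3^8 ≡ 122 — none is 1, so 3 is a primitive root.
So 3 is the smallest generator of (Z/137Z)^×.

3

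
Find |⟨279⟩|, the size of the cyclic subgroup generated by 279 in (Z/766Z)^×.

By Lagrange's theorem, ord_766(279) divides φ(766) = φ(2)·φ(383) = 1·382 = 382 = 2 · 191.
Divisors of 382: 1, 2, 191, 382.
Evaluate successive powers at the divisors of 382:
279^1 ≡ 279 (mod 766)
279^2 ≡ 475 (mod 766)
279^191 ≡ 1 (mod 766) ✓
Therefore the multiplicative order of 279 modulo 766 is 191.

191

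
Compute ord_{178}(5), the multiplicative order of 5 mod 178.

44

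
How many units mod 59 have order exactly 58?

28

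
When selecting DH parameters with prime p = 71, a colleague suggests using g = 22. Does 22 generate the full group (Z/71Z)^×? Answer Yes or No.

Yes

φ(71) = 71 − 1 = 70 = 2 · 5 · 7.
An element g generates (Z/71Z)^× iff g^(70/q) ≢ 1 (mod 71) for each prime q ∈ {2, 5, 7}.
22^35 ≡ 70 (mod 71)  [q = 2: ≢ 1 ✓]
22^14 ≡ 5 (mod 71)  [q = 5: ≢ 1 ✓]
22^10 ≡ 37 (mod 71)  [q = 7: ≢ 1 ✓]
All checks pass, so 22 has order 70 and is a primitive root modulo 71.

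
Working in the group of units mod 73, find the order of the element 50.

36

ord(50) | φ(73) = 73 − 1 = 72 = 2^3 · 3^2.
Divisors of 72: 1, 2, 3, 4, 6, 8, 9, 12, 18, 24, 36, 72.
Evaluate successive powers at the divisors of 72:
50^1 ≡ 50 (mod 73)
50^2 ≡ 18 (mod 73)
50^3 ≡ 24 (mod 73)
50^4 ≡ 32 (mod 73)
50^6 ≡ 65 (mod 73)
50^8 ≡ 2 (mod 73)
50^9 ≡ 27 (mod 73)
50^12 ≡ 64 (mod 73)
50^18 ≡ 72 (mod 73)
50^24 ≡ 8 (mod 73)
50^36 ≡ 1 (mod 73) ✓
Therefore the multiplicative order of 50 modulo 73 is 36.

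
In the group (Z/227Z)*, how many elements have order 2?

1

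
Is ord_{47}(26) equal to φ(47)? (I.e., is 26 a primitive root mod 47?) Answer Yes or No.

φ(47) = 47 − 1 = 46 = 2 · 23.
It suffices to check that the order of 26 is not a proper divisor of 46: compute 26^(46/q) for q ∈ {2, 23}.
26^23 ≡ 46 (mod 47)  [q = 2: ≢ 1 ✓]
26^2 ≡ 18 (mod 47)  [q = 23: ≢ 1 ✓]
All checks pass, so 26 has order 46 and is a primitive root modulo 47.

Yes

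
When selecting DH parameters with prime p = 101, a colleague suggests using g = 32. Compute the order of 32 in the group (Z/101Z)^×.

20

By Lagrange's theorem, ord_101(32) divides φ(101) = 101 − 1 = 100 = 2^2 · 5^2.
Divisors of 100: 1, 2, 4, 5, 10, 20, 25, 50, 100.
Compute 32^d (mod 101) for the divisors d until we hit 1:
32^1 ≡ 32
32^2 ≡ 14
32^4 ≡ 95
32^5 ≡ 10
32^10 ≡ 100
32^20 ≡ 1
So ord_101(32) = 20.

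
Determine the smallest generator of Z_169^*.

φ(169) = φ(13^2) = 13·(13−1) = 156 = 2^2 · 3 · 13.
g is a primitive root iff g^(156/q) ≢ 1 (mod 169) for each prime q ∈ {2, 3, 13}.
g = 2: 2^78 ≡ 168; 2^52 ≡ 146; 2^12 ≡ 40 — none is 1, so 2 is a primitive root.
The smallest primitive root modulo 169 is 2.

2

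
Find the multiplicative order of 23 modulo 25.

By Lagrange's theorem, ord_25(23) divides φ(25) = φ(5^2) = 5·(5−1) = 20 = 2^2 · 5.
Divisors of 20: 1, 2, 4, 5, 10, 20.
Evaluate successive powers at the divisors of 20:
23^1 ≡ 23
23^2 ≡ 4
23^4 ≡ 16
23^5 ≡ 18
23^10 ≡ 24
23^20 ≡ 1
Therefore the multiplicative order of 23 modulo 25 is 20.

20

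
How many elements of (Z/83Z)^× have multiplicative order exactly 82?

φ(83) = 83 − 1 = 82 = 2 · 41.
In a cyclic group of order 82, there are φ(d) elements of order d for each divisor d of 82, and zero for non-divisors.
82 = 2 · 41 divides 82, and φ(82) = 40.

40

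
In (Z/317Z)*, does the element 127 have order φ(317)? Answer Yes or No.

Yes

φ(317) = 317 − 1 = 316 = 2^2 · 79.
127 is a primitive root mod 317 iff 127^(φ(317)/q) ≢ 1 for every prime q | φ(317), i.e. q ∈ {2, 79}.
127^158 ≡ 316 (mod 317)  [q = 2: ≢ 1 ✓]
127^4 ≡ 176 (mod 317)  [q = 79: ≢ 1 ✓]
All checks pass, so 127 has order 316 and is a primitive root modulo 317.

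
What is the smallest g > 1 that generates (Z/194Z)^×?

5

φ(194) = φ(2)·φ(97) = 1·96 = 96 = 2^5 · 3.
g is a primitive root iff g^(96/q) ≢ 1 (mod 194) for each prime q ∈ {2, 3}.
g = 2: gcd(2, 194) = 2 > 1, not a unit — skip.
g = 3: 3^48 ≡ 1 — hits 1, so not a primitive root.
g = 4: gcd(4, 194) = 2 > 1, not a unit — skip.
g = 5: 5^48 ≡ 193; 5^32 ≡ 35 — none is 1, so 5 is a primitive root.
The smallest primitive root modulo 194 is 5.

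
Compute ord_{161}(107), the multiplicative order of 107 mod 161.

66

By Lagrange's theorem, ord_161(107) divides φ(161) = φ(7·23) = (7−1)·(23−1) = 6·22 = 132 = 2^2 · 3 · 11.
Divisors of 132: 1, 2, 3, 4, 6, 11, 12, 22, 33, 44, 66, 132.
Evaluate successive powers at the divisors of 132:
107^1 ≡ 107
107^2 ≡ 18
107^3 ≡ 155
107^4 ≡ 2
107^6 ≡ 36
107^11 ≡ 137
107^12 ≡ 8
107^22 ≡ 93
107^33 ≡ 22
107^44 ≡ 116
107^66 ≡ 1
The smallest such exponent is 66, so the order of 107 is 66.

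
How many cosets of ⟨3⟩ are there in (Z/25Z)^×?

1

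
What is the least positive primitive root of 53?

2

φ(53) = 53 − 1 = 52 = 2^2 · 13.
g is a primitive root iff g^(52/q) ≢ 1 (mod 53) for each prime q ∈ {2, 13}.
g = 2: 2^26 ≡ 52; 2^4 ≡ 16 — none is 1, so 2 is a primitive root.
So 2 is the smallest generator of (Z/53Z)^×.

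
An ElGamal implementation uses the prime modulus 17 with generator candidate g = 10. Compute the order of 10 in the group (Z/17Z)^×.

By Lagrange's theorem, ord_17(10) divides φ(17) = 17 − 1 = 16 = 2^4.
Divisors of 16: 1, 2, 4, 8, 16.
Evaluate successive powers at the divisors of 16:
10^1 ≡ 10
10^2 ≡ 15
10^4 ≡ 4
10^8 ≡ 16
10^16 ≡ 1
The smallest such exponent is 16, so the order of 10 is 16.

16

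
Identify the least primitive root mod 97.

φ(97) = 97 − 1 = 96 = 2^5 · 3.
g is a primitive root iff g^(96/q) ≢ 1 (mod 97) for each prime q ∈ {2, 3}.
g = 2: 2^48 ≡ 1 — hits 1, so not a primitive root.
g = 3: 3^48 ≡ 1 — hits 1, so not a primitive root.
g = 4: 4^48 ≡ 1 — hits 1, so not a primitive root.
g = 5: 5^48 ≡ 96; 5^32 ≡ 35 — none is 1, so 5 is a primitive root.
So 5 is the smallest generator of (Z/97Z)^×.

5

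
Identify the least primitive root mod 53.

2

φ(53) = 53 − 1 = 52 = 2^2 · 13.
g is a primitive root iff g^(52/q) ≢ 1 (mod 53) for each prime q ∈ {2, 13}.
g = 2: 2^26 ≡ 52; 2^4 ≡ 16 — none is 1, so 2 is a primitive root.
Hence the least primitive root of 53 is 2.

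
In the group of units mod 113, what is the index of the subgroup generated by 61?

By Lagrange's theorem, ord_113(61) divides φ(113) = 113 − 1 = 112 = 2^4 · 7.
Divisors of 112: 1, 2, 4, 7, 8, 14, 16, 28, 56, 112.
Test each divisor d:
61^1 ≡ 61 (mod 113)
61^2 ≡ 105 (mod 113)
61^4 ≡ 64 (mod 113)
61^7 ≡ 69 (mod 113)
61^8 ≡ 28 (mod 113)
61^14 ≡ 15 (mod 113)
61^16 ≡ 106 (mod 113)
61^28 ≡ 112 (mod 113)
61^56 ≡ 1 (mod 113) ✓
Thus |⟨61⟩| = ord(61) = 56.
The index is φ(113) / ord(61) = 112 / 56 = 2.

2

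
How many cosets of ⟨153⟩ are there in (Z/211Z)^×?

The order of 153 must divide φ(211) = 211 − 1 = 210 = 2 · 3 · 5 · 7.
Divisors of 210: 1, 2, 3, 5, 6, 7, 10, 14, 15, 21, 30, 35, 42, 70, 105, 210.
Compute 153^d (mod 211) for the divisors d until we hit 1:
153^1 ≡ 153 (mod 211)
153^2 ≡ 199 (mod 211)
153^3 ≡ 63 (mod 211)
153^5 ≡ 88 (mod 211)
153^6 ≡ 171 (mod 211)
153^7 ≡ 210 (mod 211)
153^10 ≡ 148 (mod 211)
153^14 ≡ 1 (mod 211) ✓
The order of 153 is 14, so the subgroup it generates has 14 elements.
The index is φ(211) / ord(153) = 210 / 14 = 15.

15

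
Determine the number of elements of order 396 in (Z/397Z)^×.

120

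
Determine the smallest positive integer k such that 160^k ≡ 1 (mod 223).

Since 160 ∈ (Z/223Z)^×, its order divides φ(223) = 223 − 1 = 222 = 2 · 3 · 37.
Divisors of 222: 1, 2, 3, 6, 37, 74, 111, 222.
Evaluate successive powers at the divisors of 222:
160^1 ≡ 160 (mod 223)
160^2 ≡ 178 (mod 223)
160^3 ≡ 159 (mod 223)
160^6 ≡ 82 (mod 223)
160^37 ≡ 40 (mod 223)
160^74 ≡ 39 (mod 223)
160^111 ≡ 222 (mod 223)
160^222 ≡ 1 (mod 223) ✓
Therefore the multiplicative order of 160 modulo 223 is 222.

222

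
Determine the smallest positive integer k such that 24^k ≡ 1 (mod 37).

ord(24) | φ(37) = 37 − 1 = 36 = 2^2 · 3^2.
Divisors of 36: 1, 2, 3, 4, 6, 9, 12, 18, 36.
Test each divisor d:
24^1 ≡ 24 (mod 37)
24^2 ≡ 21 (mod 37)
24^3 ≡ 23 (mod 37)
24^4 ≡ 34 (mod 37)
24^6 ≡ 11 (mod 37)
24^9 ≡ 31 (mod 37)
24^12 ≡ 10 (mod 37)
24^18 ≡ 36 (mod 37)
24^36 ≡ 1 (mod 37) ✓
Therefore the multiplicative order of 24 modulo 37 is 36.

36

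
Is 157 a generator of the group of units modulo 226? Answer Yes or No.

No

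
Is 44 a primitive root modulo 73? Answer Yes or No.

φ(73) = 73 − 1 = 72 = 2^3 · 3^2.
44 is a primitive root mod 73 iff 44^(φ(73)/q) ≢ 1 for every prime q | φ(73), i.e. q ∈ {2, 3}.
44^36 ≡ 72 (mod 73)  [q = 2: ≢ 1 ✓]
44^24 ≡ 64 (mod 73)  [q = 3: ≢ 1 ✓]
Every test exponent gives a nontrivial residue, hence 44 generates the full group.

Yes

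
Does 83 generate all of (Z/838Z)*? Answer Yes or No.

Yes

φ(838) = φ(2)·φ(419) = 1·418 = 418 = 2 · 11 · 19.
An element g generates (Z/838Z)^× iff g^(418/q) ≢ 1 (mod 838) for each prime q ∈ {2, 11, 19}.
83^209 ≡ 837 (mod 838)  [q = 2: ≢ 1 ✓]
83^38 ≡ 169 (mod 838)  [q = 11: ≢ 1 ✓]
83^22 ≡ 667 (mod 838)  [q = 19: ≢ 1 ✓]
Every test exponent gives a nontrivial residue, hence 83 generates the full group.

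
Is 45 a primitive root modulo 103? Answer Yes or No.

Yes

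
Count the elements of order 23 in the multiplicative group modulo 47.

22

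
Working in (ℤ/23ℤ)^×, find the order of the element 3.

11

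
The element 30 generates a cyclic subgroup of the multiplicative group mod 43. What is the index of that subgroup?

1

Since 30 ∈ (Z/43Z)^×, its order divides φ(43) = 43 − 1 = 42 = 2 · 3 · 7.
Divisors of 42: 1, 2, 3, 6, 7, 14, 21, 42.
Evaluate successive powers at the divisors of 42:
30^1 ≡ 30
30^2 ≡ 40
30^3 ≡ 39
30^6 ≡ 16
30^7 ≡ 7
30^14 ≡ 6
30^21 ≡ 42
30^42 ≡ 1
So ord_43(30) = 42, hence |⟨30⟩| = 42.
[(Z/43Z)^× : ⟨30⟩] = 42/42 = 1.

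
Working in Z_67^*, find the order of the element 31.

66

Since 31 ∈ (Z/67Z)^×, its order divides φ(67) = 67 − 1 = 66 = 2 · 3 · 11.
Divisors of 66: 1, 2, 3, 6, 11, 22, 33, 66.
Test each divisor d:
31^1 ≡ 31 (mod 67)
31^2 ≡ 23 (mod 67)
31^3 ≡ 43 (mod 67)
31^6 ≡ 40 (mod 67)
31^11 ≡ 30 (mod 67)
31^22 ≡ 29 (mod 67)
31^33 ≡ 66 (mod 67)
31^66 ≡ 1 (mod 67) ✓
Therefore the multiplicative order of 31 modulo 67 is 66.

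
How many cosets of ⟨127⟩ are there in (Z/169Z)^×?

2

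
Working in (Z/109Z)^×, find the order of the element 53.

The order of 53 must divide φ(109) = 109 − 1 = 108 = 2^2 · 3^3.
Divisors of 108: 1, 2, 3, 4, 6, 9, 12, 18, 27, 36, 54, 108.
Evaluate successive powers at the divisors of 108:
53^1 ≡ 53 (mod 109)
53^2 ≡ 84 (mod 109)
53^3 ≡ 92 (mod 109)
53^4 ≡ 80 (mod 109)
53^6 ≡ 71 (mod 109)
53^9 ≡ 101 (mod 109)
53^12 ≡ 27 (mod 109)
53^18 ≡ 64 (mod 109)
53^27 ≡ 33 (mod 109)
53^36 ≡ 63 (mod 109)
53^54 ≡ 108 (mod 109)
53^108 ≡ 1 (mod 109) ✓
Therefore the multiplicative order of 53 modulo 109 is 108.

108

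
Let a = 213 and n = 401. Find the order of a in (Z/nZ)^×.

40

Since 213 ∈ (Z/401Z)^×, its order divides φ(401) = 401 − 1 = 400 = 2^4 · 5^2.
Divisors of 400: 1, 2, 4, 5, 8, 10, 16, 20, 25, 40, 50, 80, 100, 200, 400.
Check 213^d mod 401 for each divisor in increasing order:
213^1 ≡ 213 (mod 401)
213^2 ≡ 56 (mod 401)
213^4 ≡ 329 (mod 401)
213^5 ≡ 303 (mod 401)
213^8 ≡ 372 (mod 401)
213^10 ≡ 381 (mod 401)
213^16 ≡ 39 (mod 401)
213^20 ≡ 400 (mod 401)
213^25 ≡ 98 (mod 401)
213^40 ≡ 1 (mod 401) ✓
The smallest such exponent is 40, so the order of 213 is 40.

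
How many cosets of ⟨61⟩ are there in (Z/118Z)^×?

1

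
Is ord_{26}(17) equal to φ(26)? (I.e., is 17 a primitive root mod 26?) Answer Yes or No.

No

φ(26) = φ(2)·φ(13) = 1·12 = 12 = 2^2 · 3.
An element g generates (Z/26Z)^× iff g^(12/q) ≢ 1 (mod 26) for each prime q ∈ {2, 3}.
17^6 ≡ 1 (mod 26)  [q = 2: ≡ 1 ✗]
17^4 ≡ 9 (mod 26)  [q = 3: ≢ 1 ✓]
17^6 ≡ 1 shows ord(17) | 6, strictly less than φ(26); not a primitive root.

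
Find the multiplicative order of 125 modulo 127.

ord(125) | φ(127) = 127 − 1 = 126 = 2 · 3^2 · 7.
Divisors of 126: 1, 2, 3, 6, 7, 9, 14, 18, 21, 42, 63, 126.
Test each divisor d:
125^1 ≡ 125
125^2 ≡ 4
125^3 ≡ 119
125^6 ≡ 64
125^7 ≡ 126
125^9 ≡ 123
125^14 ≡ 1
So ord_127(125) = 14.

14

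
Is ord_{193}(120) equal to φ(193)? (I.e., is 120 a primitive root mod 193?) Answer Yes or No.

φ(193) = 193 − 1 = 192 = 2^6 · 3.
Test 120^(192/q) mod 193 for each prime factor q of 192:
120^96 ≡ 192 (mod 193)  [q = 2: ≢ 1 ✓]
120^64 ≡ 84 (mod 193)  [q = 3: ≢ 1 ✓]
None equal 1, so ord_193(120) = 192: 120 is a primitive root.

Yes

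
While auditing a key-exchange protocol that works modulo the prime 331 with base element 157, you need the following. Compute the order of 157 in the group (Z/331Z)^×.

55

By Lagrange's theorem, ord_331(157) divides φ(331) = 331 − 1 = 330 = 2 · 3 · 5 · 11.
Divisors of 330: 1, 2, 3, 5, 6, 10, 11, 15, 22, 30, 33, 55, 66, 110, 165, 330.
Test each divisor d:
157^1 ≡ 157 (mod 331)
157^2 ≡ 155 (mod 331)
157^3 ≡ 172 (mod 331)
157^5 ≡ 180 (mod 331)
157^6 ≡ 125 (mod 331)
157^10 ≡ 293 (mod 331)
157^11 ≡ 323 (mod 331)
157^15 ≡ 111 (mod 331)
157^22 ≡ 64 (mod 331)
157^30 ≡ 74 (mod 331)
157^33 ≡ 150 (mod 331)
157^55 ≡ 1 (mod 331) ✓
Hence ord(157) = 55.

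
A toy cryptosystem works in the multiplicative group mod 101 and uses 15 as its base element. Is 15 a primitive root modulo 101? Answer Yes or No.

φ(101) = 101 − 1 = 100 = 2^2 · 5^2.
Test 15^(100/q) mod 101 for each prime factor q of 100:
15^50 ≡ 100 (mod 101)  [q = 2: ≢ 1 ✓]
15^20 ≡ 87 (mod 101)  [q = 5: ≢ 1 ✓]
Every test exponent gives a nontrivial residue, hence 15 generates the full group.

Yes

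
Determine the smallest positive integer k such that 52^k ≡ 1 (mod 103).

Since 52 ∈ (Z/103Z)^×, its order divides φ(103) = 103 − 1 = 102 = 2 · 3 · 17.
Divisors of 102: 1, 2, 3, 6, 17, 34, 51, 102.
Test each divisor d:
52^1 ≡ 52
52^2 ≡ 26
52^3 ≡ 13
52^6 ≡ 66
52^17 ≡ 46
52^34 ≡ 56
52^51 ≡ 1
The smallest such exponent is 51, so the order of 52 is 51.

51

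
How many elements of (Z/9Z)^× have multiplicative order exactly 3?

2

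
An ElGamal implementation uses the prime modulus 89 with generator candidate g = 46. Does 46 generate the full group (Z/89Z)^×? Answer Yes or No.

Yes

φ(89) = 89 − 1 = 88 = 2^3 · 11.
It suffices to check that the order of 46 is not a proper divisor of 88: compute 46^(88/q) for q ∈ {2, 11}.
46^44 ≡ 88 (mod 89)  [q = 2: ≢ 1 ✓]
46^8 ≡ 67 (mod 89)  [q = 11: ≢ 1 ✓]
None equal 1, so ord_89(46) = 88: 46 is a primitive root.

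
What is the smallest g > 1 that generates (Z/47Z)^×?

5

φ(47) = 47 − 1 = 46 = 2 · 23.
Test candidates g = 2, 3, … against the prime factors q ∈ {2, 23} of φ(47): g is a generator iff g^(46/q) ≢ 1 for every such q.
g = 2: 2^23 ≡ 1 — hits 1, so not a primitive root.
g = 3: 3^23 ≡ 1 — hits 1, so not a primitive root.
g = 4: 4^23 ≡ 1 — hits 1, so not a primitive root.
g = 5: 5^23 ≡ 46; 5^2 ≡ 25 — none is 1, so 5 is a primitive root.
The smallest primitive root modulo 47 is 5.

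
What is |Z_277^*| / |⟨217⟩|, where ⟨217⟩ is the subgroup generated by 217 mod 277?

69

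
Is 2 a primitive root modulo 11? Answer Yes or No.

Yes

φ(11) = 11 − 1 = 10 = 2 · 5.
An element g generates (Z/11Z)^× iff g^(10/q) ≢ 1 (mod 11) for each prime q ∈ {2, 5}.
2^5 ≡ 10 (mod 11)  [q = 2: ≢ 1 ✓]
2^2 ≡ 4 (mod 11)  [q = 5: ≢ 1 ✓]
All checks pass, so 2 has order 10 and is a primitive root modulo 11.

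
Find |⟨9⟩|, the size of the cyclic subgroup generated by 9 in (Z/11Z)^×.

ord(9) | φ(11) = 11 − 1 = 10 = 2 · 5.
Divisors of 10: 1, 2, 5, 10.
Evaluate successive powers at the divisors of 10:
9^1 ≡ 9 (mod 11)
9^2 ≡ 4 (mod 11)
9^5 ≡ 1 (mod 11) ✓
Hence ord(9) = 5.

5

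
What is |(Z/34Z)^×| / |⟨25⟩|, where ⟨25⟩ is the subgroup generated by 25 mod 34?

2

ord(25) | φ(34) = φ(2)·φ(17) = 1·16 = 16 = 2^4.
Divisors of 16: 1, 2, 4, 8, 16.
Check 25^d mod 34 for each divisor in increasing order:
25^1 ≡ 25 (mod 34)
25^2 ≡ 13 (mod 34)
25^4 ≡ 33 (mod 34)
25^8 ≡ 1 (mod 34) ✓
So ord_34(25) = 8, hence |⟨25⟩| = 8.
Index = |(Z/34Z)^×| / |⟨25⟩| = 16 / 8 = 2.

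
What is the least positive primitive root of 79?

φ(79) = 79 − 1 = 78 = 2 · 3 · 13.
g is a primitive root iff g^(78/q) ≢ 1 (mod 79) for each prime q ∈ {2, 3, 13}.
g = 2: 2^39 ≡ 1 — hits 1, so not a primitive root.
g = 3: 3^39 ≡ 78; 3^26 ≡ 23; 3^6 ≡ 18 — none is 1, so 3 is a primitive root.
Hence the least primitive root of 79 is 3.

3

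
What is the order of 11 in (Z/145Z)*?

28

ord(11) | φ(145) = φ(5·29) = (5−1)·(29−1) = 4·28 = 112 = 2^4 · 7.
Divisors of 112: 1, 2, 4, 7, 8, 14, 16, 28, 56, 112.
Test each divisor d:
11^1 ≡ 11 (mod 145)
11^2 ≡ 121 (mod 145)
11^4 ≡ 141 (mod 145)
11^7 ≡ 41 (mod 145)
11^8 ≡ 16 (mod 145)
11^14 ≡ 86 (mod 145)
11^16 ≡ 111 (mod 145)
11^28 ≡ 1 (mod 145) ✓
The smallest such exponent is 28, so the order of 11 is 28.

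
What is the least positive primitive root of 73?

φ(73) = 73 − 1 = 72 = 2^3 · 3^2.
g is a primitive root iff g^(72/q) ≢ 1 (mod 73) for each prime q ∈ {2, 3}.
g = 2: 2^36 ≡ 1 — hits 1, so not a primitive root.
g = 3: 3^36 ≡ 1 — hits 1, so not a primitive root.
g = 4: 4^36 ≡ 1 — hits 1, so not a primitive root.
g = 5: 5^36 ≡ 72; 5^24 ≡ 8 — none is 1, so 5 is a primitive root.
So 5 is the smallest generator of (Z/73Z)^×.

5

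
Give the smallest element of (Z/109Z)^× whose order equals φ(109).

6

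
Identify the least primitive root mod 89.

3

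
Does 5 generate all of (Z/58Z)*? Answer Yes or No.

φ(58) = φ(2)·φ(29) = 1·28 = 28 = 2^2 · 7.
Test 5^(28/q) mod 58 for each prime factor q of 28:
5^14 ≡ 1 (mod 58)  [q = 2: ≡ 1 ✗]
5^4 ≡ 45 (mod 58)  [q = 7: ≢ 1 ✓]
5^14 ≡ 1 shows ord(5) | 14, strictly less than φ(58); not a primitive root.

No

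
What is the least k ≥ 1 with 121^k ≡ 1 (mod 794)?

The order of 121 must divide φ(794) = φ(2)·φ(397) = 1·396 = 396 = 2^2 · 3^2 · 11.
Divisors of 396: 1, 2, 3, 4, 6, 9, 11, 12, 18, 22, 33, 36, 44, 66, 99, 132, 198, 396.
Test each divisor d:
121^1 ≡ 121 (mod 794)
121^2 ≡ 349 (mod 794)
121^3 ≡ 147 (mod 794)
121^4 ≡ 319 (mod 794)
121^6 ≡ 171 (mod 794)
121^9 ≡ 523 (mod 794)
121^11 ≡ 701 (mod 794)
121^12 ≡ 657 (mod 794)
121^18 ≡ 393 (mod 794)
121^22 ≡ 709 (mod 794)
121^33 ≡ 759 (mod 794)
121^36 ≡ 413 (mod 794)
121^44 ≡ 79 (mod 794)
121^66 ≡ 431 (mod 794)
121^99 ≡ 1 (mod 794) ✓
Hence ord(121) = 99.

99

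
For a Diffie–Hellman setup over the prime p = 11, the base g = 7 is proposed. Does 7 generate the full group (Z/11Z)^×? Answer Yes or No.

Yes

φ(11) = 11 − 1 = 10 = 2 · 5.
An element g generates (Z/11Z)^× iff g^(10/q) ≢ 1 (mod 11) for each prime q ∈ {2, 5}.
7^5 ≡ 10 (mod 11)  [q = 2: ≢ 1 ✓]
7^2 ≡ 5 (mod 11)  [q = 5: ≢ 1 ✓]
None equal 1, so ord_11(7) = 10: 7 is a primitive root.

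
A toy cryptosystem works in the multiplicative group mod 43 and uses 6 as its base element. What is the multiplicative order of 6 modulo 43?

By Lagrange's theorem, ord_43(6) divides φ(43) = 43 − 1 = 42 = 2 · 3 · 7.
Divisors of 42: 1, 2, 3, 6, 7, 14, 21, 42.
Check 6^d mod 43 for each divisor in increasing order:
6^1 ≡ 6
6^2 ≡ 36
6^3 ≡ 1
Therefore the multiplicative order of 6 modulo 43 is 3.

3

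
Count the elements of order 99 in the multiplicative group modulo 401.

0

φ(401) = 401 − 1 = 400 = 2^4 · 5^2.
In a cyclic group of order 400, there are φ(d) elements of order d for each divisor d of 400, and zero for non-divisors.
99 does not divide 400, so no element of (Z/401Z)^× has order 99.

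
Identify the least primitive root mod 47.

5

φ(47) = 47 − 1 = 46 = 2 · 23.
g is a primitive root iff g^(46/q) ≢ 1 (mod 47) for each prime q ∈ {2, 23}.
g = 2: 2^23 ≡ 1 — hits 1, so not a primitive root.
g = 3: 3^23 ≡ 1 — hits 1, so not a primitive root.
g = 4: 4^23 ≡ 1 — hits 1, so not a primitive root.
g = 5: 5^23 ≡ 46; 5^2 ≡ 25 — none is 1, so 5 is a primitive root.
So 5 is the smallest generator of (Z/47Z)^×.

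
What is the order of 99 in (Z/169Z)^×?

4

ord(99) | φ(169) = φ(13^2) = 13·(13−1) = 156 = 2^2 · 3 · 13.
Divisors of 156: 1, 2, 3, 4, 6, 12, 13, 26, 39, 52, 78, 156.
Compute 99^d (mod 169) for the divisors d until we hit 1:
99^1 ≡ 99
99^2 ≡ 168
99^3 ≡ 70
99^4 ≡ 1
So ord_169(99) = 4.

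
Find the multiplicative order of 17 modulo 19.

9

Since 17 ∈ (Z/19Z)^×, its order divides φ(19) = 19 − 1 = 18 = 2 · 3^2.
Divisors of 18: 1, 2, 3, 6, 9, 18.
Compute 17^d (mod 19) for the divisors d until we hit 1:
17^1 ≡ 17 (mod 19)
17^2 ≡ 4 (mod 19)
17^3 ≡ 11 (mod 19)
17^6 ≡ 7 (mod 19)
17^9 ≡ 1 (mod 19) ✓
Hence ord(17) = 9.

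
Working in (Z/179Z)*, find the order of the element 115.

178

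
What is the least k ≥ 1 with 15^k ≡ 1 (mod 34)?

8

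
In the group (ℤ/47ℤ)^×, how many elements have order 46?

φ(47) = 47 − 1 = 46 = 2 · 23.
Since (Z/47Z)^× is cyclic of order 46, the number of elements of order d is φ(d) when d | 46 and 0 otherwise.
46 = 2 · 23 divides 46, and φ(46) = 22.

22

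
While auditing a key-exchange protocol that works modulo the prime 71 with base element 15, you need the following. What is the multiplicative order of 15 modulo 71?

35

ord(15) | φ(71) = 71 − 1 = 70 = 2 · 5 · 7.
Divisors of 70: 1, 2, 5, 7, 10, 14, 35, 70.
Evaluate successive powers at the divisors of 70:
15^1 ≡ 15 (mod 71)
15^2 ≡ 12 (mod 71)
15^5 ≡ 30 (mod 71)
15^7 ≡ 5 (mod 71)
15^10 ≡ 48 (mod 71)
15^14 ≡ 25 (mod 71)
15^35 ≡ 1 (mod 71) ✓
Therefore the multiplicative order of 15 modulo 71 is 35.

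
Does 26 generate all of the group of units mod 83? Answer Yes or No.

φ(83) = 83 − 1 = 82 = 2 · 41.
It suffices to check that the order of 26 is not a proper divisor of 82: compute 26^(82/q) for q ∈ {2, 41}.
26^41 ≡ 1 (mod 83)  [q = 2: ≡ 1 ✗]
26^2 ≡ 12 (mod 83)  [q = 41: ≢ 1 ✓]
The check at q = 2 fails, so 26 generates a proper subgroup.

No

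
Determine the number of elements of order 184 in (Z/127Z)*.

0

φ(127) = 127 − 1 = 126 = 2 · 3^2 · 7.
In a cyclic group of order 126, there are φ(d) elements of order d for each divisor d of 126, and zero for non-divisors.
Here 126 is not a multiple of 184, so there are no elements of order 184.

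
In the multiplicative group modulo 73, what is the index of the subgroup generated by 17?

ord(17) | φ(73) = 73 − 1 = 72 = 2^3 · 3^2.
Divisors of 72: 1, 2, 3, 4, 6, 8, 9, 12, 18, 24, 36, 72.
Evaluate successive powers at the divisors of 72:
17^1 ≡ 17
17^2 ≡ 70
17^3 ≡ 22
17^4 ≡ 9
17^6 ≡ 46
17^8 ≡ 8
17^9 ≡ 63
17^12 ≡ 72
17^18 ≡ 27
17^24 ≡ 1
The order of 17 is 24, so the subgroup it generates has 24 elements.
[(Z/73Z)^× : ⟨17⟩] = 72/24 = 3.

3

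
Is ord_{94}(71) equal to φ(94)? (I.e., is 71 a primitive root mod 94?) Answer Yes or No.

φ(94) = φ(2)·φ(47) = 1·46 = 46 = 2 · 23.
Test 71^(46/q) mod 94 for each prime factor q of 46:
71^23 ≡ 1 (mod 94)  [q = 2: ≡ 1 ✗]
71^2 ≡ 59 (mod 94)  [q = 23: ≢ 1 ✓]
71^23 ≡ 1 shows ord(71) | 23, strictly less than φ(94); not a primitive root.

No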